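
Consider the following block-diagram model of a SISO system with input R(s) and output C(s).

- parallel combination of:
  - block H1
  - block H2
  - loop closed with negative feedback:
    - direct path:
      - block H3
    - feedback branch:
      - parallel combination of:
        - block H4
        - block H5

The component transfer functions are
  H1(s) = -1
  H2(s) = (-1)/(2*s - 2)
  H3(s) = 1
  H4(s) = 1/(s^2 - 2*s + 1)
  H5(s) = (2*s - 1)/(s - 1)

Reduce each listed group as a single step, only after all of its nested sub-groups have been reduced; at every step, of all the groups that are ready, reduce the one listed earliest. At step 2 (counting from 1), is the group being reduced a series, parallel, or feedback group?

Reducing step by step:

Step 1: sum the parallel branches H4, H5
Step 2: apply the feedback formula to H3, (H4+H5)
Step 3: parallel reduction of H1, H2, [H3/(1+H3*(H4+H5))]
Step 2 collapses a feedback group.

Answer: feedback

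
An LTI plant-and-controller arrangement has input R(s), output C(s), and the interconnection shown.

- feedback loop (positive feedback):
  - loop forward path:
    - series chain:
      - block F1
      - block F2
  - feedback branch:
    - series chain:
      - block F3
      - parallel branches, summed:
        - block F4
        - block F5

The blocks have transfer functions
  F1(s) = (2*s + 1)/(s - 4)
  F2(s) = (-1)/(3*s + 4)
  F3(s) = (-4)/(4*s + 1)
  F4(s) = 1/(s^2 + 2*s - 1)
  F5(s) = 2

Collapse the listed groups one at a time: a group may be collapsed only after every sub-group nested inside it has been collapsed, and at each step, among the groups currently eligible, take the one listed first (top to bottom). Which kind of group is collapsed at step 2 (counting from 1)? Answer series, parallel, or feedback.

Step 1. reduce the series chain F1, F2
Step 2. add F4, F5 (parallel)
Step 3. series reduction of F3, (F4+F5)
Step 4. collapse the loop ((F1*F2) forward, (F3*(F4+F5)) return)
So the answer for step 2 is parallel.

Therefore the answer is parallel.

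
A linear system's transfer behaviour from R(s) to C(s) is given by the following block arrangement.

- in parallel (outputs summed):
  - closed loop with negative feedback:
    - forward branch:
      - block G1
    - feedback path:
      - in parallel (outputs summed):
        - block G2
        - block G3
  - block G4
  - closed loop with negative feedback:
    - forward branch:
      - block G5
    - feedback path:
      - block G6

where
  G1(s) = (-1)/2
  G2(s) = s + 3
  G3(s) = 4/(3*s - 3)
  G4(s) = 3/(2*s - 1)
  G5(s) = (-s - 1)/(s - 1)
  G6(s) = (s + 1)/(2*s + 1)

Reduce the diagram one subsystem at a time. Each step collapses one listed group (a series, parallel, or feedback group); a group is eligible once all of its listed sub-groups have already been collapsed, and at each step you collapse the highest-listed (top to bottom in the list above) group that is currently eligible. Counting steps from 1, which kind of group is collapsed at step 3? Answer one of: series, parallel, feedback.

1. reduce the parallel group G2, G3
2. collapse the loop (G1 forward, (G2+G3) return)
3. reduce the feedback loop with forward G5 and return G6
4. add [G1/(1+G1*(G2+G3))], G4, [G5/(1+G5*G6)] (parallel)
At step 3 the group reduced is feedback.

Answer: feedback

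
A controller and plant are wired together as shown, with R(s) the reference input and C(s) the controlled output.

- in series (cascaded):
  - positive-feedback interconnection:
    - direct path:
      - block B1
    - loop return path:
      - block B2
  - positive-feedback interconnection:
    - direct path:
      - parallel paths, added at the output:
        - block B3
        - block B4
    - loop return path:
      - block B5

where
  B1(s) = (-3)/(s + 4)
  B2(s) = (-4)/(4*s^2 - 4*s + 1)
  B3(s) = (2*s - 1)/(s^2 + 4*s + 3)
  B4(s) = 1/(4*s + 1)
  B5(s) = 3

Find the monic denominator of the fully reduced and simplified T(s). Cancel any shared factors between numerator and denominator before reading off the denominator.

Answer: s^5 + s^4 - 33*s^3/4 + 10*s^2 - 13*s/8 - 3

Working:
(1) feedback reduction of B1, B2 -> (-12*s^2 + 12*s - 3)/(4*s^3 + 12*s^2 - 15*s - 8)
(2) combine B3, B4 in parallel -> (9*s^2 + 2*s + 2)/(4*s^3 + 17*s^2 + 16*s + 3)
(3) feedback reduction of (B3+B4), B5 -> (9*s^2 + 2*s + 2)/(4*s^3 - 10*s^2 + 10*s - 3)
(4) cascade [B1/(1-B1*B2)], [(B3+B4)/(1-(B3+B4)*B5)] -> (-54*s^3 + 15*s^2 - 6*s + 6)/(8*s^5 + 8*s^4 - 66*s^3 + 80*s^2 - 13*s - 24)
That last expression is T(s), already simplified. Scaling its denominator by 1/8 (the reciprocal of the leading coefficient) yields the monic denominator.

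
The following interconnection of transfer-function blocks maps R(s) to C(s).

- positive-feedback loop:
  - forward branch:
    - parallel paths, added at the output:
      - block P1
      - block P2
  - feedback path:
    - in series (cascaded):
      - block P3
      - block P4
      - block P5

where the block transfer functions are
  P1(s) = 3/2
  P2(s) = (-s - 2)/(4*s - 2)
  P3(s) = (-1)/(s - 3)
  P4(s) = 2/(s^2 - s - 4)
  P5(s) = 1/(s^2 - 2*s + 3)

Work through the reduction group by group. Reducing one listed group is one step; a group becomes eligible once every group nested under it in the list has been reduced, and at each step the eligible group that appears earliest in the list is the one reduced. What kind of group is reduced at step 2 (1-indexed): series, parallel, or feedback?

The answer is series.

Reasoning:
(1) combine P1, P2 in parallel
(2) reduce the series chain P3, P4, P5
(3) reduce the feedback loop with forward (P1+P2) and return (P3*P4*P5)
So the answer for step 2 is series.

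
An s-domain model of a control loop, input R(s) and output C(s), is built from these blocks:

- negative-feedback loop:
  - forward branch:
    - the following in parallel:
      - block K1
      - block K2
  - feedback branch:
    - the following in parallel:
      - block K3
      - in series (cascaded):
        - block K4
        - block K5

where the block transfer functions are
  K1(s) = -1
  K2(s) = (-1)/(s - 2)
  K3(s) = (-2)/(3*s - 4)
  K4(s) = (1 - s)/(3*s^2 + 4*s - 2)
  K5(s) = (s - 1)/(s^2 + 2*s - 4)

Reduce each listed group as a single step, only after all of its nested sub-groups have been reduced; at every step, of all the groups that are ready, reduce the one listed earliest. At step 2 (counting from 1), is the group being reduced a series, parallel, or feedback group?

Step 1 - add K1, K2 (parallel)
Step 2 - reduce the series chain K4, K5
Step 3 - add K3, (K4*K5) (parallel)
Step 4 - apply the feedback formula to (K1+K2), (K3+(K4*K5))
Step 2: series.

Therefore the answer is series.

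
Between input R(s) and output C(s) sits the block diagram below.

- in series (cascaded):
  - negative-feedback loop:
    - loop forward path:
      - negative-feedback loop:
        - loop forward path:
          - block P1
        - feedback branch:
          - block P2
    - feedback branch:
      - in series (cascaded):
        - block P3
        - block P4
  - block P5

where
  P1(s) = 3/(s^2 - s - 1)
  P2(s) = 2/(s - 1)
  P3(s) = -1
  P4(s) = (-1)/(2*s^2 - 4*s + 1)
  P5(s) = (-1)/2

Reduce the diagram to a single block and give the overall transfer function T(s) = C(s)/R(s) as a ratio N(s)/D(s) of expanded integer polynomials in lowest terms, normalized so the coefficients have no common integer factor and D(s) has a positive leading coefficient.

Reducing step by step:

[1] reduce the feedback loop with forward P1 and return P2; result (3*s - 3)/(s^3 - 2*s^2 + 7)
[2] reduce the series chain P3, P4; result 1/(2*s^2 - 4*s + 1)
[3] apply the feedback formula to [P1/(1+P1*P2)], (P3*P4); result (6*s^3 - 18*s^2 + 15*s - 3)/(2*s^5 - 8*s^4 + 9*s^3 + 12*s^2 - 25*s + 4)
[4] reduce the series chain [[P1/(1+P1*P2)]/(1+[P1/(1+P1*P2)]*(P3*P4))], P5, which is the overall transfer function T(s) = C(s)/R(s) in lowest terms

Answer: (-6*s^3 + 18*s^2 - 15*s + 3)/(4*s^5 - 16*s^4 + 18*s^3 + 24*s^2 - 50*s + 8)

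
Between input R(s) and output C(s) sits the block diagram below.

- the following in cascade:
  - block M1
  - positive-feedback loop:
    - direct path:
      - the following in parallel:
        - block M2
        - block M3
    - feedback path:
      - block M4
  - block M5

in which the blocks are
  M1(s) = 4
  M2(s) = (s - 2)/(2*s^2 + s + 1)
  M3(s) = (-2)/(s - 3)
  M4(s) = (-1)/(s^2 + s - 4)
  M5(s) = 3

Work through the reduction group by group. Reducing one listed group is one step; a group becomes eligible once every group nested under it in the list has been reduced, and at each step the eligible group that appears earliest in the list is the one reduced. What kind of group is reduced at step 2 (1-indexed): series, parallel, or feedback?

Step 1. add M2, M3 (parallel)
Step 2. collapse the loop ((M2+M3) forward, M4 return)
Step 3. series reduction of M1, [(M2+M3)/(1-(M2+M3)*M4)], M5
Step 2 collapses a feedback group.

Therefore the answer is feedback.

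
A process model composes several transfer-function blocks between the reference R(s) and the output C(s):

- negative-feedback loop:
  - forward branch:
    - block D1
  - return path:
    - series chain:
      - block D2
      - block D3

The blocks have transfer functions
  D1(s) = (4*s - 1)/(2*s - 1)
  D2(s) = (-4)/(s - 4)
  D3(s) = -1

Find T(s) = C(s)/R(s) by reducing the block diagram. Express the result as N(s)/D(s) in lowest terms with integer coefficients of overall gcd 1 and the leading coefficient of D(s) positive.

Step 1. series reduction of D2, D3 -> 4/(s - 4)
Step 2. reduce the feedback loop with forward D1 and return (D2*D3): this yields T(s), and no further normalization is needed

Answer: (4*s^2 - 17*s + 4)/(2*s^2 + 7*s)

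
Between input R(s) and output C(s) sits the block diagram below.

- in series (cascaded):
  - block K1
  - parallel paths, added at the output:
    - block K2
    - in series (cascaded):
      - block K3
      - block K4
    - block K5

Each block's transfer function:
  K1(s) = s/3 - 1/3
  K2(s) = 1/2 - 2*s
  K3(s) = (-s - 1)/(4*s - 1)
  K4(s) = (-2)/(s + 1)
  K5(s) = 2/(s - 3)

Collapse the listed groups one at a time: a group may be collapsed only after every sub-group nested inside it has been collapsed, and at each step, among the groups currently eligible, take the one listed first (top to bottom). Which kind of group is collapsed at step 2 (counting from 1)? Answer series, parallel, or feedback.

Answer: parallel

Working:
Step 1: reduce the series chain K3, K4
Step 2: parallel reduction of K2, (K3*K4), K5
Step 3: series reduction of K1, (K2+(K3*K4)+K5)
Step 2 collapses a parallel group.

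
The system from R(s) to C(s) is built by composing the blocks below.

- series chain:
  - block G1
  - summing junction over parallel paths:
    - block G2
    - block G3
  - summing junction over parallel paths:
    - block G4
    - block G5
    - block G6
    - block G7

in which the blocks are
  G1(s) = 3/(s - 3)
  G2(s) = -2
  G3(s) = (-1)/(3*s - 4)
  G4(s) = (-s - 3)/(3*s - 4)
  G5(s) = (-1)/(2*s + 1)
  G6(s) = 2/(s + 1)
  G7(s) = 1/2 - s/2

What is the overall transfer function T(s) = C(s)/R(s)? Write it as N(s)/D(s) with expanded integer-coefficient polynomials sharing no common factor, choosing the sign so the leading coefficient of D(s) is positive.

Reducing step by step:

Step 1. sum the parallel branches G2, G3, giving (7 - 6*s)/(3*s - 4)
Step 2. combine G4, G5, G6, G7 in parallel, giving (-6*s^4 + s^3 + 10*s^2 - 43*s - 18)/(12*s^3 + 2*s^2 - 18*s - 8)
Step 3. multiply G1, (G2+G3), (G4+G5+G6+G7) (series), which is the overall transfer function T(s) = C(s)/R(s) in lowest terms

Answer: (108*s^5 - 144*s^4 - 159*s^3 + 984*s^2 - 579*s - 378)/(36*s^5 - 150*s^4 + 64*s^3 + 234*s^2 - 112*s - 96)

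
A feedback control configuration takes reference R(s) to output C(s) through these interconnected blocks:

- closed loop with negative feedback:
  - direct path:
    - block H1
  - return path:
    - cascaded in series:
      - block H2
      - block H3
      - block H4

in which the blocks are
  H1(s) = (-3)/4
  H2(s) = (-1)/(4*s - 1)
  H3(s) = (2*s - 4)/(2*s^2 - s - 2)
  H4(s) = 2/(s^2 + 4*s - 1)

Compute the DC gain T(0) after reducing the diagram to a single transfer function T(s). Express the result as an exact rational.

1. cascade H2, H3, H4; result (8 - 4*s)/(8*s^5 + 26*s^4 - 39*s^3 - 20*s^2 + 15*s - 2)
2. apply the feedback formula to H1, (H2*H3*H4); result (-24*s^5 - 78*s^4 + 117*s^3 + 60*s^2 - 45*s + 6)/(32*s^5 + 104*s^4 - 156*s^3 - 80*s^2 + 72*s - 32)
Step 2 gives the overall T(s). Then T(0) = 6/(-32) = -3/16.

Therefore the answer is -3/16.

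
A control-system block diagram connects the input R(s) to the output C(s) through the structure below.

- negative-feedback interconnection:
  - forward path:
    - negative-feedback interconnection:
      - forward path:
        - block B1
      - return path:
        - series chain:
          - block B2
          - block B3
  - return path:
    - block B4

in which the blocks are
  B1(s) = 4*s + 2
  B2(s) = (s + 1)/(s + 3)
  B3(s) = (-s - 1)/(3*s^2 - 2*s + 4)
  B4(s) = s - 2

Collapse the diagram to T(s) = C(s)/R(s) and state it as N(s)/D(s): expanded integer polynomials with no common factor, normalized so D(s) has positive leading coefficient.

The answer is (12*s^4 + 34*s^3 + 6*s^2 + 44*s + 24)/(12*s^5 + 10*s^4 - 63*s^3 + 29*s^2 - 74*s - 38).

Reasoning:
1. series reduction of B2, B3 = (-s^2 - 2*s - 1)/(3*s^3 + 7*s^2 - 2*s + 12)
2. close the feedback loop around B1, (B2*B3) = (-12*s^4 - 34*s^3 - 6*s^2 - 44*s - 24)/(s^3 + 3*s^2 + 10*s - 10)
3. collapse the loop ([B1/(1+B1*(B2*B3))] forward, B4 return); the result is T(s) itself (integer coefficients, no common factor, positive leading denominator coefficient)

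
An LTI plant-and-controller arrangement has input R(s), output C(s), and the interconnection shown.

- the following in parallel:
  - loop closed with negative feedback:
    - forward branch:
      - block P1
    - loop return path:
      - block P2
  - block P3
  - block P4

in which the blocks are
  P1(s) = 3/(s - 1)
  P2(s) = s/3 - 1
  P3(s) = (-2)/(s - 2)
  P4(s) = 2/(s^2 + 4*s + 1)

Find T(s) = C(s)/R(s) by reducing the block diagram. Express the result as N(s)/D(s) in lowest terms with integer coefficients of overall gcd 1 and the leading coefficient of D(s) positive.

Answer: (-s^2 - 9)/(2*s^3 + 4*s^2 - 14*s - 4)

Working:
[1] apply the feedback formula to P1, P2; result 3/(2*s - 4)
[2] reduce the parallel group [P1/(1+P1*P2)], P3, P4, which is the overall transfer function T(s) = C(s)/R(s) in lowest terms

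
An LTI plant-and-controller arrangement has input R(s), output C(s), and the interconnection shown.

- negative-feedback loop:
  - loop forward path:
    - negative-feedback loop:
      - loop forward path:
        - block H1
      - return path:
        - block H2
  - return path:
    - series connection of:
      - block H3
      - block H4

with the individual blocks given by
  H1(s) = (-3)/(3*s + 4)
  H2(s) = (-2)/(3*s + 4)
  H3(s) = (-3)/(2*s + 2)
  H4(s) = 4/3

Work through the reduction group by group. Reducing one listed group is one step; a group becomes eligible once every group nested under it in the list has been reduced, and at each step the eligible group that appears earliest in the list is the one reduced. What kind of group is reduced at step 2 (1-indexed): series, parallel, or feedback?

(1) feedback reduction of H1, H2
(2) cascade H3, H4
(3) feedback reduction of [H1/(1+H1*H2)], (H3*H4)
Step 2 collapses a series group.

Therefore the answer is series.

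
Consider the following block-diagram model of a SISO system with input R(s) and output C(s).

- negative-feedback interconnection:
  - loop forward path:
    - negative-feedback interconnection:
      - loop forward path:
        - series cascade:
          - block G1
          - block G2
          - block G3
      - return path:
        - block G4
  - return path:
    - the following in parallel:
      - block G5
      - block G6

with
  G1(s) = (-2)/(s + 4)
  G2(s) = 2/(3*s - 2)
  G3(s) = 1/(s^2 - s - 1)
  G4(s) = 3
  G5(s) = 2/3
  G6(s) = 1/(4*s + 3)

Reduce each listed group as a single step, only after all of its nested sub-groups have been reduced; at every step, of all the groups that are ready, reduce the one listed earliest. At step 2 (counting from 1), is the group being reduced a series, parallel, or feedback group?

1. combine G1, G2, G3 in series
2. reduce the feedback loop with forward (G1*G2*G3) and return G4
3. sum the parallel branches G5, G6
4. collapse the loop ([(G1*G2*G3)/(1+(G1*G2*G3)*G4)] forward, (G5+G6) return)
Step 2 collapses a feedback group.

Answer: feedback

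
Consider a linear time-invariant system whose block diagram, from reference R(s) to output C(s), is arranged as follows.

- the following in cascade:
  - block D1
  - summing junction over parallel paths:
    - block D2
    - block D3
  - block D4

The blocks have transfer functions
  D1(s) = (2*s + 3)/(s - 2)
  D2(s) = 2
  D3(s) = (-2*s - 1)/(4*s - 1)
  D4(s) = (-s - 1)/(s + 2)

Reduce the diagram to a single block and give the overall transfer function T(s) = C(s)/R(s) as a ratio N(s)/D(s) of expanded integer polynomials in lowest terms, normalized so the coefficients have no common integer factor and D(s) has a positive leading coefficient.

1. sum the parallel branches D2, D3; result (6*s - 3)/(4*s - 1)
2. combine D1, (D2+D3), D4 in series, giving the overall T(s)

Hence the answer: (-12*s^3 - 24*s^2 - 3*s + 9)/(4*s^3 - s^2 - 16*s + 4)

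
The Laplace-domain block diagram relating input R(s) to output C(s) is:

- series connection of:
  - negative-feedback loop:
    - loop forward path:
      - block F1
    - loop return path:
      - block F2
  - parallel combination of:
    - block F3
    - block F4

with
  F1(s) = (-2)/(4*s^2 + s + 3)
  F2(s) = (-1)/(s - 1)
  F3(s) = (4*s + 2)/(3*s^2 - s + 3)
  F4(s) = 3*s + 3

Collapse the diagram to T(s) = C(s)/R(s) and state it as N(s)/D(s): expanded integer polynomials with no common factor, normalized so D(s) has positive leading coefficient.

1. apply the feedback formula to F1, F2; result (2 - 2*s)/(4*s^3 - 3*s^2 + 2*s - 1)
2. reduce the parallel group F3, F4; result (9*s^3 + 6*s^2 + 10*s + 11)/(3*s^2 - s + 3)
3. combine [F1/(1+F1*F2)], (F3+F4) in series: this yields T(s), and no further normalization is needed

Hence the answer: (-18*s^4 + 6*s^3 - 8*s^2 - 2*s + 22)/(12*s^5 - 13*s^4 + 21*s^3 - 14*s^2 + 7*s - 3)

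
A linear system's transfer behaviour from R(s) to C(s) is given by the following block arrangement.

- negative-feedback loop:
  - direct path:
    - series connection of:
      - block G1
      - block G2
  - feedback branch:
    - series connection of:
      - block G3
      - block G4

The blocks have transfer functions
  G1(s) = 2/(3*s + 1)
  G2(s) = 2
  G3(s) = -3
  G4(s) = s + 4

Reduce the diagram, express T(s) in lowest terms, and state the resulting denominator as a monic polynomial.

(1) combine G1, G2 in series: 4/(3*s + 1)
(2) cascade G3, G4: -3*s - 12
(3) reduce the feedback loop with forward (G1*G2) and return (G3*G4): (-4)/(9*s + 47)
The result of step 3 is T(s) in lowest terms. Its denominator has leading coefficient 9; dividing the denominator through by 9 makes it monic.

Therefore the answer is s + 47/9.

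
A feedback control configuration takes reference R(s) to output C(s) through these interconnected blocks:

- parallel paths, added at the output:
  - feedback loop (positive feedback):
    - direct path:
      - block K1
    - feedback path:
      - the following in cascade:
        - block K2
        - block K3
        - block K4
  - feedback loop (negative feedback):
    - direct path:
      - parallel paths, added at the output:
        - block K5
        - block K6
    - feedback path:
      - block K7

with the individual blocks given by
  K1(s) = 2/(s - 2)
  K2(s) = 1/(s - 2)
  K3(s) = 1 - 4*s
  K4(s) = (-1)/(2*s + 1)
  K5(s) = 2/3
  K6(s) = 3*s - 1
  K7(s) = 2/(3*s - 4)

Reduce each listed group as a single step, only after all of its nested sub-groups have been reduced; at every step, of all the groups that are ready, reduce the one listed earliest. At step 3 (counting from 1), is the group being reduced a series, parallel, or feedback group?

Answer: parallel

Working:
1. reduce the series chain K2, K3, K4
2. feedback reduction of K1, (K2*K3*K4)
3. reduce the parallel group K5, K6
4. apply the feedback formula to (K5+K6), K7
5. sum the parallel branches [K1/(1-K1*(K2*K3*K4))], [(K5+K6)/(1+(K5+K6)*K7)]
Step 3 collapses a parallel group.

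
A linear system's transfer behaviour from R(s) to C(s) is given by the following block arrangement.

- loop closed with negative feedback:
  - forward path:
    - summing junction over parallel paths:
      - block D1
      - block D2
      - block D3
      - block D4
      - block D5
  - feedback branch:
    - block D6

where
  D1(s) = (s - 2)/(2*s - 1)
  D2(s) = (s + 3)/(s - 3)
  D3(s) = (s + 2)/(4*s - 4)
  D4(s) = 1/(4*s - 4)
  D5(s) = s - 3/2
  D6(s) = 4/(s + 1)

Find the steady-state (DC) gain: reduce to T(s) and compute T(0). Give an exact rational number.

First reduce the diagram to T(s).

[1] add D1, D2, D3, D4, D5 (parallel) -> (8*s^4 - 34*s^3 + 81*s^2 - 78*s + 15)/(8*s^3 - 36*s^2 + 40*s - 12)
[2] feedback reduction of (D1+D2+D3+D4+D5), D6 -> (8*s^5 - 26*s^4 + 47*s^3 + 3*s^2 - 63*s + 15)/(40*s^4 - 164*s^3 + 328*s^2 - 284*s + 48)
Evaluating the step-2 result (the overall T(s)) at s = 0 gives T(0) = 15/48 = 5/16.

Answer: 5/16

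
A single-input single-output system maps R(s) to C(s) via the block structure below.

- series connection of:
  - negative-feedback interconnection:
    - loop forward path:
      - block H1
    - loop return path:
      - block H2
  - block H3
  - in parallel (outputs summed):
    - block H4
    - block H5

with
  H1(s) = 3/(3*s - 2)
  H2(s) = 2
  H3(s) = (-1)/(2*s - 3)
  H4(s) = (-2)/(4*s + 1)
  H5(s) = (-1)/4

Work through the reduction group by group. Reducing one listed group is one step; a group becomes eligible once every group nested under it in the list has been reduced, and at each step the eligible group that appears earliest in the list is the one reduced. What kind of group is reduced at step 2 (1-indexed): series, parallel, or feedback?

Step 1 - reduce the feedback loop with forward H1 and return H2
Step 2 - sum the parallel branches H4, H5
Step 3 - series reduction of [H1/(1+H1*H2)], H3, (H4+H5)
Step 2: parallel.

Final answer: parallel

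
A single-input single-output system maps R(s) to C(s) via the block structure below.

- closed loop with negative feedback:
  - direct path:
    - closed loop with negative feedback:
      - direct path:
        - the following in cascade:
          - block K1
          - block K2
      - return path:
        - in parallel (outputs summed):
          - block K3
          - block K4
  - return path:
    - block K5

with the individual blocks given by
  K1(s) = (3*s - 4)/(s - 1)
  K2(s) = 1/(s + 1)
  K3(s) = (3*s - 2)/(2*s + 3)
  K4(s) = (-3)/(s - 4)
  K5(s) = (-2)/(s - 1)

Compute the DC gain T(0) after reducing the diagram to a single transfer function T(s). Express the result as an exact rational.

Step 1. combine K1, K2 in series, giving (3*s - 4)/(s^2 - 1)
Step 2. combine K3, K4 in parallel, giving (3*s^2 - 20*s - 1)/(2*s^2 - 5*s - 12)
Step 3. feedback reduction of (K1*K2), (K3+K4), giving (6*s^3 - 23*s^2 - 16*s + 48)/(2*s^4 + 4*s^3 - 86*s^2 + 82*s + 16)
Step 4. collapse the loop ([(K1*K2)/(1+(K1*K2)*(K3+K4))] forward, K5 return), giving (6*s^4 - 29*s^3 + 7*s^2 + 64*s - 48)/(2*s^5 + 2*s^4 - 102*s^3 + 214*s^2 - 34*s - 112)
The step-4 result is T(s). Setting s = 0: T(0) = -48/(-112) = 3/7.

Hence the answer: 3/7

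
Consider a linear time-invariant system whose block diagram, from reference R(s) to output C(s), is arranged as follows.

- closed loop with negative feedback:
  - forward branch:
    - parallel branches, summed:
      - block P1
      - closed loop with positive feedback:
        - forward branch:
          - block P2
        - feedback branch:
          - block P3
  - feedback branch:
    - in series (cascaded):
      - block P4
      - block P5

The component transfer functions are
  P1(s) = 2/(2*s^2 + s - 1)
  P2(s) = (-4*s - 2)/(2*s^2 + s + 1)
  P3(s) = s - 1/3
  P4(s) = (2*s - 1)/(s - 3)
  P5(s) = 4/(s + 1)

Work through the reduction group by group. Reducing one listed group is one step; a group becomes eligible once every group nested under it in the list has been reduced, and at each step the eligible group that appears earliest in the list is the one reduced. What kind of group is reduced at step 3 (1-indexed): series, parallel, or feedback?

Step 1. collapse the loop (P2 forward, P3 return)
Step 2. parallel reduction of P1, [P2/(1-P2*P3)]
Step 3. combine P4, P5 in series
Step 4. close the feedback loop around (P1+[P2/(1-P2*P3)]), (P4*P5)
At step 3 the group reduced is series.

Therefore the answer is series.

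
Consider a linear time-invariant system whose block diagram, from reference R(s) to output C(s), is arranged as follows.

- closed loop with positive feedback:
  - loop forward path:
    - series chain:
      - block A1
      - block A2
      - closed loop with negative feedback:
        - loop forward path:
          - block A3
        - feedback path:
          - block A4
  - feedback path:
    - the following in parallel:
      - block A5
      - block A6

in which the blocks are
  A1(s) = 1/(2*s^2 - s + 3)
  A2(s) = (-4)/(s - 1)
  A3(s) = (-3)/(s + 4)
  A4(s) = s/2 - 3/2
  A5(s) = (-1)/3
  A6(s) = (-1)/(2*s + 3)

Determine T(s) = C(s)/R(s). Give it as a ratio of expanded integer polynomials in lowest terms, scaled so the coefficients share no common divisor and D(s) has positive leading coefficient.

Reducing step by step:

(1) reduce the feedback loop with forward A3 and return A4; result 6/(s - 17)
(2) combine A1, A2, [A3/(1+A3*A4)] in series; result (-24)/(2*s^4 - 37*s^3 + 55*s^2 - 71*s + 51)
(3) parallel reduction of A5, A6; result (-2*s - 6)/(6*s + 9)
(4) close the feedback loop around (A1*A2*[A3/(1+A3*A4)]), (A5+A6); the result is T(s) itself (integer coefficients, no common factor, positive leading denominator coefficient)

Answer: (-48*s - 72)/(4*s^5 - 68*s^4 - s^3 + 23*s^2 - 127*s + 105)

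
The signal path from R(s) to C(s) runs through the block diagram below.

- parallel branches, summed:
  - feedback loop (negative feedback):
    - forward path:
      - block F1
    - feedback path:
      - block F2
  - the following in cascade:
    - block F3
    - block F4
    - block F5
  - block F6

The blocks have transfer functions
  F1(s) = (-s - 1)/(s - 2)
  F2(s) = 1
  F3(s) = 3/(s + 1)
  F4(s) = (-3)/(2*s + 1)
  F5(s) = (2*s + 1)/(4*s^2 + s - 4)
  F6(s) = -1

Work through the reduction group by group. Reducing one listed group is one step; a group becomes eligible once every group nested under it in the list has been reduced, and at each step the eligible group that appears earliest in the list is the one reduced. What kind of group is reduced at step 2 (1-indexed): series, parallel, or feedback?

Step 1. collapse the loop (F1 forward, F2 return)
Step 2. multiply F3, F4, F5 (series)
Step 3. reduce the parallel group [F1/(1+F1*F2)], (F3*F4*F5), F6
At step 2 the group reduced is series.

Hence the answer: series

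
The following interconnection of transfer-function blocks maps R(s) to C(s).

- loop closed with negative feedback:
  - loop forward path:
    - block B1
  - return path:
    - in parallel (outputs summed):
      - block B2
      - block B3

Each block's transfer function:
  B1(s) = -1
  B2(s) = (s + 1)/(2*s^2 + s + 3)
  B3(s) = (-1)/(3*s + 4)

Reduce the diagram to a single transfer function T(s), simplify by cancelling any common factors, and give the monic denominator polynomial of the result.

Step 1: reduce the parallel group B2, B3 gives (s^2 + 6*s + 1)/(6*s^3 + 11*s^2 + 13*s + 12)
Step 2: collapse the loop (B1 forward, (B2+B3) return) gives (-6*s^3 - 11*s^2 - 13*s - 12)/(6*s^3 + 10*s^2 + 7*s + 11)
Step 2 gives the fully reduced T(s), with no common factor left to cancel. The denominator's leading coefficient is 6, so divide each of its coefficients by 6 to get the monic form.

Hence the answer: s^3 + 5*s^2/3 + 7*s/6 + 11/6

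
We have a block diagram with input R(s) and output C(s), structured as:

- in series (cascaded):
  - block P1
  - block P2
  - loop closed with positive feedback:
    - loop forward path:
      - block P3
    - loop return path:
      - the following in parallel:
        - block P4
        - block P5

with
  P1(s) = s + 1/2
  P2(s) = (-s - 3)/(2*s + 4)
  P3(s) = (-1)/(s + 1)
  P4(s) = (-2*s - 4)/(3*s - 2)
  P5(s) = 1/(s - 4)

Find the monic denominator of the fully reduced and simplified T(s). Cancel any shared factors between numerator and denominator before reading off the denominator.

Answer: s^4 - 7*s^3/3 - 25*s^2/3 + 8*s + 44/3

Working:
Step 1. reduce the parallel group P4, P5: (-2*s^2 + 7*s + 14)/(3*s^2 - 14*s + 8)
Step 2. feedback reduction of P3, (P4+P5): (-3*s^2 + 14*s - 8)/(3*s^3 - 13*s^2 + s + 22)
Step 3. reduce the series chain P1, P2, [P3/(1-P3*(P4+P5))]: (6*s^4 - 7*s^3 - 73*s^2 + 14*s + 24)/(12*s^4 - 28*s^3 - 100*s^2 + 96*s + 176)
The result of step 3 is T(s) in lowest terms. Its denominator has leading coefficient 12; dividing the denominator through by 12 makes it monic.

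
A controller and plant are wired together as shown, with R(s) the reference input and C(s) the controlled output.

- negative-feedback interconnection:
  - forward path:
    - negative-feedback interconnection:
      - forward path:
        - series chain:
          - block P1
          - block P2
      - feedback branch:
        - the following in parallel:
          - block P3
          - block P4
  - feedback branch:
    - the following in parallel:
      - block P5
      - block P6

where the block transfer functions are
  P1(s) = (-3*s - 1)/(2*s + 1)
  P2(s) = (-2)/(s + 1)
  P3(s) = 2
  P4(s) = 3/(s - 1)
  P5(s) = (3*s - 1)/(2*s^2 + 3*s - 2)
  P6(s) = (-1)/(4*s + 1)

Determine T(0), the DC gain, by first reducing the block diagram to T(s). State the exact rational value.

1. cascade P1, P2 -> (6*s + 2)/(2*s^2 + 3*s + 1)
2. add P3, P4 (parallel) -> (2*s + 1)/(s - 1)
3. feedback reduction of (P1*P2), (P3+P4) -> (6*s^2 - 4*s - 2)/(2*s^3 + 13*s^2 + 8*s + 1)
4. sum the parallel branches P5, P6 -> (10*s^2 - 4*s + 1)/(8*s^3 + 14*s^2 - 5*s - 2)
5. reduce the feedback loop with forward [(P1*P2)/(1+(P1*P2)*(P3+P4))] and return (P5+P6) -> (48*s^5 + 52*s^4 - 102*s^3 - 20*s^2 + 18*s + 4)/(16*s^6 + 132*s^5 + 296*s^4 - 13*s^3 - 50*s^2 - 17*s - 4)
DC gain: substitute s = 0 into T(s) from step 5: T(0) = 4/(-4) = -1.

Hence the answer: -1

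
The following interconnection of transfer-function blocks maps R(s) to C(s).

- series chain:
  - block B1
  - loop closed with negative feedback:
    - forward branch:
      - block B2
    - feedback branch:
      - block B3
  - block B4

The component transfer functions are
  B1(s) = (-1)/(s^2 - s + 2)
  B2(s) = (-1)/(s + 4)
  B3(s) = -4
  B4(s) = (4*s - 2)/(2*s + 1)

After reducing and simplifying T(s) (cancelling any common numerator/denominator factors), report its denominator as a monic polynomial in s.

First reduce the diagram to T(s).

Step 1 - reduce the feedback loop with forward B2 and return B3; result (-1)/(s + 8)
Step 2 - cascade B1, [B2/(1+B2*B3)], B4; result (4*s - 2)/(2*s^4 + 15*s^3 - 5*s^2 + 26*s + 16)
That last expression is T(s), already simplified. Scaling its denominator by 1/2 (the reciprocal of the leading coefficient) yields the monic denominator.

Answer: s^4 + 15*s^3/2 - 5*s^2/2 + 13*s + 8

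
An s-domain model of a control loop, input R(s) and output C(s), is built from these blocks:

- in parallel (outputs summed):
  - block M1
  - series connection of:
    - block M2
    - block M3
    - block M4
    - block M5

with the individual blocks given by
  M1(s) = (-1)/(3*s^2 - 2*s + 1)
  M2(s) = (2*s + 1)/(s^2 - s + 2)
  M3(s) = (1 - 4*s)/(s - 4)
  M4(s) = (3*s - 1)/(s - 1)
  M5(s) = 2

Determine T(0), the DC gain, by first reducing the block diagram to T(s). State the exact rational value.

Answer: -5/4

Working:
[1] cascade M2, M3, M4, M5 -> (-48*s^3 + 4*s^2 + 10*s - 2)/(s^4 - 6*s^3 + 11*s^2 - 14*s + 8)
[2] parallel reduction of M1, (M2*M3*M4*M5) -> (-144*s^5 + 107*s^4 - 20*s^3 - 33*s^2 + 28*s - 10)/(3*s^6 - 20*s^5 + 46*s^4 - 70*s^3 + 63*s^2 - 30*s + 8)
Step 2 gives the overall T(s). Then T(0) = -10/8 = -5/4.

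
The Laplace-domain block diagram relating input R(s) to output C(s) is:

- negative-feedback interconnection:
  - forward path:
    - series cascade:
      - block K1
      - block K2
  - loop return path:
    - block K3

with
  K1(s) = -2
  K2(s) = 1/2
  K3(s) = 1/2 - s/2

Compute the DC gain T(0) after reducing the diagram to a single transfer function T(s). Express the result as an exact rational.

Step 1 - series reduction of K1, K2 gives -1
Step 2 - close the feedback loop around (K1*K2), K3 gives (-2)/(s + 1)
Step 2 gives the overall T(s). Then T(0) = -2/1 = -2.

Therefore the answer is -2.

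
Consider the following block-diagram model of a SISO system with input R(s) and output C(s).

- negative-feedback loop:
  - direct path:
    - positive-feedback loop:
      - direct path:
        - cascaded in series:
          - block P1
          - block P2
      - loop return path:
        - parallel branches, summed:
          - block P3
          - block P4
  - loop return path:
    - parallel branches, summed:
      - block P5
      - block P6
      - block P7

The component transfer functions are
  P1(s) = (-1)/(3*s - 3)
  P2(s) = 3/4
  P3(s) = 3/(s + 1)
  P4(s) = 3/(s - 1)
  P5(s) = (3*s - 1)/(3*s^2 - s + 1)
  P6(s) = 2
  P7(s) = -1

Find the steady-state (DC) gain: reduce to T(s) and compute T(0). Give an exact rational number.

Reducing step by step:

1. combine P1, P2 in series -> (-1)/(4*s - 4)
2. combine P3, P4 in parallel -> (6*s)/(s^2 - 1)
3. reduce the feedback loop with forward (P1*P2) and return (P3+P4) -> (1 - s^2)/(4*s^3 - 4*s^2 + 2*s + 4)
4. reduce the parallel group P5, P6, P7 -> (3*s^2 + 2*s)/(3*s^2 - s + 1)
5. feedback reduction of [(P1*P2)/(1-(P1*P2)*(P3+P4))], (P5+P6+P7) -> (-3*s^4 + s^3 + 2*s^2 - s + 1)/(12*s^5 - 19*s^4 + 12*s^3 + 9*s^2 + 4)
That last expression is T(s); at s = 0 only the constant terms survive, so T(0) = 1/4.

Answer: 1/4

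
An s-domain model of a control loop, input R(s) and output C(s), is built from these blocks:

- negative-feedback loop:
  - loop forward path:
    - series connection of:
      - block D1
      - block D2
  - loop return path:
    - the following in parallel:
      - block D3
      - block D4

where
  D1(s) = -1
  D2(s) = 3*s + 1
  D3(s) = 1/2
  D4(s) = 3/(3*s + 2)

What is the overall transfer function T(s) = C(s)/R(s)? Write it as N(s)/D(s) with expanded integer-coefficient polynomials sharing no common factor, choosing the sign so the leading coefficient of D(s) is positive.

First reduce the diagram to T(s).

[1] multiply D1, D2 (series) = -3*s - 1
[2] reduce the parallel group D3, D4 = (3*s + 8)/(6*s + 4)
[3] apply the feedback formula to (D1*D2), (D3+D4): this yields T(s), and no further normalization is needed

Answer: (18*s^2 + 18*s + 4)/(9*s^2 + 21*s + 4)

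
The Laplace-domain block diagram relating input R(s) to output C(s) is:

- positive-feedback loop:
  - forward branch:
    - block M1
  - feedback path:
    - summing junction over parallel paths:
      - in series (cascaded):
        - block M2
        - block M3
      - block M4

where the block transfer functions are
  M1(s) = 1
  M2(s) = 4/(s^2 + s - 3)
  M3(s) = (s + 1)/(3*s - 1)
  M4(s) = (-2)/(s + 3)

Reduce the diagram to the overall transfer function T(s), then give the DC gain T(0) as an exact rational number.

Reducing step by step:

Step 1. reduce the series chain M2, M3 = (4*s + 4)/(3*s^3 + 2*s^2 - 10*s + 3)
Step 2. parallel reduction of (M2*M3), M4 = (-6*s^3 + 36*s + 6)/(3*s^4 + 11*s^3 - 4*s^2 - 27*s + 9)
Step 3. apply the feedback formula to M1, ((M2*M3)+M4) = (3*s^4 + 11*s^3 - 4*s^2 - 27*s + 9)/(3*s^4 + 17*s^3 - 4*s^2 - 63*s + 3)
The step-3 result is T(s). Setting s = 0: T(0) = 9/3 = 3.

Answer: 3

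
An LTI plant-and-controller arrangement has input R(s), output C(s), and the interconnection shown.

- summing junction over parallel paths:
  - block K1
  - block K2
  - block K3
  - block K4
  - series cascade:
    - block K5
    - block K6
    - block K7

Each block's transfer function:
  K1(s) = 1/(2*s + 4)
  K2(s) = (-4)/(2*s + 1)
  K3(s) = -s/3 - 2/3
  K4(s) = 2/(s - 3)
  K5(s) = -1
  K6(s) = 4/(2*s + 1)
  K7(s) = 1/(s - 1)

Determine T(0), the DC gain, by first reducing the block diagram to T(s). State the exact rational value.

First reduce the diagram to T(s).

Step 1: series reduction of K5, K6, K7 = (-4)/(2*s^2 - s - 1)
Step 2: reduce the parallel group K1, K2, K3, K4, (K5*K6*K7) = (-4*s^5 - 2*s^4 + 42*s^3 + 73*s^2 + 74*s - 39)/(12*s^4 - 18*s^3 - 72*s^2 + 42*s + 36)
Evaluating the step-2 result (the overall T(s)) at s = 0 gives T(0) = -39/36 = -13/12.

Answer: -13/12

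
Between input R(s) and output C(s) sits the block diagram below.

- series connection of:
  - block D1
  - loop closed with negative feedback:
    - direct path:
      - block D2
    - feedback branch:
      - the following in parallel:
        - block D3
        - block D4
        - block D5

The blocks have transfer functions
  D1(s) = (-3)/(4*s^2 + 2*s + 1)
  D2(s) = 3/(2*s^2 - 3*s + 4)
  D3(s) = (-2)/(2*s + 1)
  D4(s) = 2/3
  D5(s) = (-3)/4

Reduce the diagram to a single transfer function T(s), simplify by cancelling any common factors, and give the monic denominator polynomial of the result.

The answer is s^5 - s^4/2 + 7*s^3/8 - s^2/4 - 9/64.

Reasoning:
Step 1. add D3, D4, D5 (parallel); result (-2*s - 25)/(24*s + 12)
Step 2. reduce the feedback loop with forward D2 and return (D3+D4+D5); result (24*s + 12)/(16*s^3 - 16*s^2 + 18*s - 9)
Step 3. combine D1, [D2/(1+D2*(D3+D4+D5))] in series; result (-72*s - 36)/(64*s^5 - 32*s^4 + 56*s^3 - 16*s^2 - 9)
No further cancellation is possible in the step-3 result, so that is T(s). Its denominator becomes monic after dividing by the leading coefficient 64.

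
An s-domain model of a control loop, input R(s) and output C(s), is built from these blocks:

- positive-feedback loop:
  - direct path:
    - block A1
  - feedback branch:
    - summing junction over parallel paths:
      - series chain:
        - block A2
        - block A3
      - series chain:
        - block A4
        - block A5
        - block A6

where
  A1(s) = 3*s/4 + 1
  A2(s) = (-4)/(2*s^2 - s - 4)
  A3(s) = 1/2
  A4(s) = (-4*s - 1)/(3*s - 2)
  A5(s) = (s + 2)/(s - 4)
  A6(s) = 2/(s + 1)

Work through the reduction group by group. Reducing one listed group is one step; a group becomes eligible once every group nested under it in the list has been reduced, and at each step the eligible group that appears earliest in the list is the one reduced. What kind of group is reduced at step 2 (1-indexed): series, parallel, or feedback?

Answer: series

Working:
(1) cascade A2, A3
(2) series reduction of A4, A5, A6
(3) sum the parallel branches (A2*A3), (A4*A5*A6)
(4) feedback reduction of A1, ((A2*A3)+(A4*A5*A6))
Step 2: series.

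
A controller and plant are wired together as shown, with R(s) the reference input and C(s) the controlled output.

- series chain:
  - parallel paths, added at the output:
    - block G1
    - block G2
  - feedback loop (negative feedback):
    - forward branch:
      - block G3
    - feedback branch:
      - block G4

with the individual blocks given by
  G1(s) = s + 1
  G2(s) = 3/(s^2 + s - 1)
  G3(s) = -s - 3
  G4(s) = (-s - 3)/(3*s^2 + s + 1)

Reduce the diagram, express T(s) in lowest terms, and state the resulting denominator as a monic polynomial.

Reducing step by step:

[1] reduce the parallel group G1, G2, giving (s^3 + 2*s^2 + 2)/(s^2 + s - 1)
[2] apply the feedback formula to G3, G4, giving (-3*s^3 - 10*s^2 - 4*s - 3)/(4*s^2 + 7*s + 10)
[3] combine (G1+G2), [G3/(1+G3*G4)] in series, giving (-3*s^6 - 16*s^5 - 24*s^4 - 17*s^3 - 26*s^2 - 8*s - 6)/(4*s^4 + 11*s^3 + 13*s^2 + 3*s - 10)
No further cancellation is possible in the step-3 result, so that is T(s). Its denominator becomes monic after dividing by the leading coefficient 4.

Answer: s^4 + 11*s^3/4 + 13*s^2/4 + 3*s/4 - 5/2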